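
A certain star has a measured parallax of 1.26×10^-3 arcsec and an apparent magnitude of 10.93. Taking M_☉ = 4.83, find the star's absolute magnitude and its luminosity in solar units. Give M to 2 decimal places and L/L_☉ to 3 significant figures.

M ≈ 1.43; L/L_☉ ≈ 22.9

d = 1/p = 1/1.26×10^-3″ = 793.7 pc
M = m − 5 log₁₀ d + 5 = 10.93 − 5·2.8996 + 5 = 1.432
M − M_☉ = 1.432 − 4.83 = -3.398
L/L_☉ = 10^(−0.4 × -3.398) = 22.87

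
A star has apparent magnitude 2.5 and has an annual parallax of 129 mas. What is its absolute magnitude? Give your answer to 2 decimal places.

M ≈ 3.05

p = 129 mas = 0.129″ → d = 1/p = 7.752 pc
5 log₁₀(d/10 pc) = 5 log₁₀(7.752) − 5 = -0.553
M = m − 5 log₁₀(d/10) = 2.5 + 0.553 = 3.053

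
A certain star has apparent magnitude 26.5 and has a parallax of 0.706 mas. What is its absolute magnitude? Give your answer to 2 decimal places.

M ≈ 15.74

p = 0.706 mas = 7.06×10^-4″ → d = 1/p = 1416 pc
5 log₁₀(d/10 pc) = 5 log₁₀(1416) − 5 = 10.756
M = m − 5 log₁₀(d/10) = 26.5 − 10.756 = 15.744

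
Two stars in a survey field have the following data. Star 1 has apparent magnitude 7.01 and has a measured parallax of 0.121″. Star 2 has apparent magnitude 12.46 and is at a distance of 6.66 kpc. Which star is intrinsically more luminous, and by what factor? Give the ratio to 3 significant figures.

Star 2 is more luminous, by a factor of 4290.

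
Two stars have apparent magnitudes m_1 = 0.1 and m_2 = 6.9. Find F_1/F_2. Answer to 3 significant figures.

F_1/F_2 ≈ 525

Magnitude difference = -6.8
Flux ratio = 10^(−0.4 Δm) = 10^(−0.4 × -6.8) = 10^2.720 = 524.8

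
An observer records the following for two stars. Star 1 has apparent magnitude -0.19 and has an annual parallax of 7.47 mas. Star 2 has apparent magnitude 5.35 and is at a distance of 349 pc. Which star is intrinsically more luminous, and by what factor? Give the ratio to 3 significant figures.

Star 1 is more luminous, by a factor of 24.2.

Star 1: p = 7.47 mas = 7.47×10^-3″ → d = 1/p = 133.9 pc
Star 1: M = m − 5 log₁₀ d + 5 = -0.19 − 5·2.1267 + 5 = -5.823
Star 2: M = m − 5 log₁₀ d + 5 = 5.35 − 5·2.5428 + 5 = -2.364
ΔM = M_1 − M_2 = -5.823 − (-2.364) = -3.459; smaller M is more luminous → Star 1.
L ratio = 10^(0.4 |ΔM|) = 10^1.384 = 24.19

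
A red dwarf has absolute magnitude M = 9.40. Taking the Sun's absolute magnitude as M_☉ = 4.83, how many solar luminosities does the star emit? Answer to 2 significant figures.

L/L_☉ ≈ 0.015

M − M_☉ = 9.40 − 4.83 = 4.570
L/L_☉ = 10^(−0.4 (M − M_☉)) = 10^-1.828 = 0.01486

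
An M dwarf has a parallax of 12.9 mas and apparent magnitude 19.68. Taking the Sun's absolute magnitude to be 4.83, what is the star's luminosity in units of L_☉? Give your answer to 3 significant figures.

L/L_☉ ≈ 6.90×10^-5

d = 1/p = 1000/12.9 mas = 77.52 pc
M = m − 5 log₁₀ d + 5 = 19.68 − 5·1.8894 + 5 = 15.233
M − M_☉ = 15.233 − 4.83 = 10.403
L/L_☉ = 10^(−0.4 × 10.403) = 6.900×10^-5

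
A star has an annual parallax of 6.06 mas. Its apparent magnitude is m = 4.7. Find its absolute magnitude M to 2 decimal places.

p = 6.06 mas = 6.06×10^-3″ → d = 1/p = 165.0 pc
5 log₁₀(d/10 pc) = 5 log₁₀(165.0) − 5 = 6.088
M = m − 5 log₁₀(d/10) = 4.7 − 6.088 = -1.388

M ≈ -1.39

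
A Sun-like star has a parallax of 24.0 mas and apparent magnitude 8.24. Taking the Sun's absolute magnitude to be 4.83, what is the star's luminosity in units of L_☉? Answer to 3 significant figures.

d = 1/p = 1000/24.0 mas = 41.67 pc
M = m − 5 log₁₀ d + 5 = 8.24 − 5·1.6198 + 5 = 5.141
M − M_☉ = 5.141 − 4.83 = 0.311
L/L_☉ = 10^(−0.4 × 0.311) = 0.7509

L/L_☉ ≈ 0.751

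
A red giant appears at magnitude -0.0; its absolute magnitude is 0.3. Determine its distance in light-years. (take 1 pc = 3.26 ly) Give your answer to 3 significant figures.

d ≈ 28.4 ly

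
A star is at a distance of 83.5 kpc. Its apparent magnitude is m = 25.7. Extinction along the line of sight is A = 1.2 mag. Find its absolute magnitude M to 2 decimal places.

d = 83.5 kpc = 83500 pc
5 log₁₀(d/10 pc) = 5 log₁₀(83500) − 5 = 19.608
M = m − 5 log₁₀(d/10) − A = 25.7 − 19.608 − 1.2 = 4.892

M ≈ 4.89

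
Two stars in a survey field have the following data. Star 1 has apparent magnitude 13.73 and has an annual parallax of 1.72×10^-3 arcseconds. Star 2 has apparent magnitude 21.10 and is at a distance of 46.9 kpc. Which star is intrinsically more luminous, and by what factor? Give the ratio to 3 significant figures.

Star 1: d = 1/p = 1/1.72×10^-3″ = 581.4 pc
Star 1: M = m − 5 log₁₀ d + 5 = 13.73 − 5·2.7645 + 5 = 4.908
Star 2: d = 46.9 kpc = 46900 pc
Star 2: M = m − 5 log₁₀ d + 5 = 21.10 − 5·4.6712 + 5 = 2.744
ΔM = M_1 − M_2 = 4.908 − (2.744) = 2.164; smaller M is more luminous → Star 2.
L ratio = 10^(0.4 |ΔM|) = 10^0.865 = 7.335

Star 2 is more luminous, by a factor of 7.34.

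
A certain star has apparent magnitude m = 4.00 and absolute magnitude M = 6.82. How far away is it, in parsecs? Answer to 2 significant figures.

d ≈ 2.7 pc

Distance modulus: m − M = 4.00 − (6.82) = -2.820
m − M = 5 log₁₀ d − 5
log₁₀ d = (m − M)/5 + 1 = 0.4360
d = 10^0.4360 = 2.729 pc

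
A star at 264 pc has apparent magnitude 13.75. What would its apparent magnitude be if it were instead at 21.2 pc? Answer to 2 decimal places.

m ≈ 8.27

Flux ∝ 1/d², so Δm = 5 log₁₀(d₂/d₁) = 5 log₁₀(21.2/264) = -5.476
m₂ = m₁ + Δm = 13.75 + (-5.476) = 8.274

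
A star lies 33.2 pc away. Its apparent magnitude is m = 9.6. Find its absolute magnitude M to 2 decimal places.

M ≈ 6.99

5 log₁₀(d/10 pc) = 5 log₁₀(33.20) − 5 = 2.606
M = m − 5 log₁₀(d/10) = 9.6 − 2.606 = 6.994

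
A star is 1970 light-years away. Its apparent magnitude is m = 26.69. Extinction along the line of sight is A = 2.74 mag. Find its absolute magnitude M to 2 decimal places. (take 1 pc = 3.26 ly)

d = 1970 ly / 3.26 = 604.3 pc
5 log₁₀(d/10 pc) = 5 log₁₀(604.3) − 5 = 8.906
M = m − 5 log₁₀(d/10) − A = 26.69 − 8.906 − 2.74 = 15.044

M ≈ 15.04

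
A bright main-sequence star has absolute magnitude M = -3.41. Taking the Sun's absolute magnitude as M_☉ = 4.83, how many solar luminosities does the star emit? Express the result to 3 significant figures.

L/L_☉ ≈ 1980

M − M_☉ = -3.41 − 4.83 = -8.240
L/L_☉ = 10^(−0.4 (M − M_☉)) = 10^3.296 = 1977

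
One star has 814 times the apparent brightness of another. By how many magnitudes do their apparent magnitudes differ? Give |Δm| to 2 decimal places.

Pogson: Δm = −2.5 log₁₀(ratio) = −2.5 log₁₀(814) = −2.5 × 2.9106 = -7.277

|Δm| ≈ 7.28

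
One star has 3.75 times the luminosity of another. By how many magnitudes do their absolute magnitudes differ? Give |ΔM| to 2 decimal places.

|ΔM| ≈ 1.44

Pogson: ΔM = −2.5 log₁₀(ratio) = −2.5 log₁₀(3.75) = −2.5 × 0.5740 = -1.435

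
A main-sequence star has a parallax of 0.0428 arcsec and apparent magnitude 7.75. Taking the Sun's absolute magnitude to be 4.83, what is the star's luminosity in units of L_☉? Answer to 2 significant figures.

d = 1/p = 1/0.0428″ = 23.36 pc
M = m − 5 log₁₀ d + 5 = 7.75 − 5·1.3686 + 5 = 5.907
M − M_☉ = 5.907 − 4.83 = 1.077
L/L_☉ = 10^(−0.4 × 1.077) = 0.3708

L/L_☉ ≈ 0.37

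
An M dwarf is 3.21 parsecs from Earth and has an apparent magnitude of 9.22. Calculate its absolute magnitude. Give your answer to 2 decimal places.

5 log₁₀(d/10 pc) = 5 log₁₀(3.210) − 5 = -2.467
M = m − 5 log₁₀(d/10) = 9.22 + 2.467 = 11.687

M ≈ 11.69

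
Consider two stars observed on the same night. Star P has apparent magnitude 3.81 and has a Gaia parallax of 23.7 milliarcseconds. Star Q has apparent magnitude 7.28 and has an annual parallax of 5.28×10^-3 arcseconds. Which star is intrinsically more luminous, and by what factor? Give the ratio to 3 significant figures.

Star P is more luminous, by a factor of 1.21.

Star P: p = 23.7 mas = 0.0237″ → d = 1/p = 42.19 pc
Star P: M = m − 5 log₁₀ d + 5 = 3.81 − 5·1.6253 + 5 = 0.684
Star Q: d = 1/p = 1/5.28×10^-3″ = 189.4 pc
Star Q: M = m − 5 log₁₀ d + 5 = 7.28 − 5·2.2774 + 5 = 0.893
ΔM = M_P − M_Q = 0.684 − (0.893) = -0.209; smaller M is more luminous → Star P.
L ratio = 10^(0.4 |ΔM|) = 10^0.084 = 1.213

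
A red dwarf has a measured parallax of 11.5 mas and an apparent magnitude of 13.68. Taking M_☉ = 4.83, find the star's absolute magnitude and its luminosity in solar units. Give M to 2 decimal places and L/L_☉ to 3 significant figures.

M ≈ 8.98; L/L_☉ ≈ 0.0218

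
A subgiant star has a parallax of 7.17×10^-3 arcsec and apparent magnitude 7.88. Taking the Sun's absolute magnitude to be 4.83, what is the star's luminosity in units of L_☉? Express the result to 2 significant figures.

d = 1/p = 1/7.17×10^-3″ = 139.5 pc
M = m − 5 log₁₀ d + 5 = 7.88 − 5·2.1445 + 5 = 2.158
M − M_☉ = 2.158 − 4.83 = -2.672
L/L_☉ = 10^(−0.4 × -2.672) = 11.72

L/L_☉ ≈ 12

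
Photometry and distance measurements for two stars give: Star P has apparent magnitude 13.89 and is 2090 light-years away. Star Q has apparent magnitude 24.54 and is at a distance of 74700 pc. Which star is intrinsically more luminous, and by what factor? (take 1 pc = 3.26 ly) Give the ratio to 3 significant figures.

Star P is more luminous, by a factor of 1.34.

Star P: d = 2090 ly / 3.26 = 641.1 pc
Star P: M = m − 5 log₁₀ d + 5 = 13.89 − 5·2.8069 + 5 = 4.855
Star Q: M = m − 5 log₁₀ d + 5 = 24.54 − 5·4.8733 + 5 = 5.173
ΔM = M_P − M_Q = 4.855 − (5.173) = -0.318; smaller M is more luminous → Star P.
L ratio = 10^(0.4 |ΔM|) = 10^0.127 = 1.340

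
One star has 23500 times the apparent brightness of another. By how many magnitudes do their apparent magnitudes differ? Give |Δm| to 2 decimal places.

|Δm| ≈ 10.93

Pogson: Δm = −2.5 log₁₀(ratio) = −2.5 log₁₀(23500) = −2.5 × 4.3711 = -10.928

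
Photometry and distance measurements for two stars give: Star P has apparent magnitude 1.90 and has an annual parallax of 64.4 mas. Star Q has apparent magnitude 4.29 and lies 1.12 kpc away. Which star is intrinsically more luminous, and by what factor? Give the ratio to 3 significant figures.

Star P: p = 64.4 mas = 0.0644″ → d = 1/p = 15.53 pc
Star P: M = m − 5 log₁₀ d + 5 = 1.90 − 5·1.1911 + 5 = 0.944
Star Q: d = 1.12 kpc = 1120 pc
Star Q: M = m − 5 log₁₀ d + 5 = 4.29 − 5·3.0492 + 5 = -5.956
ΔM = M_P − M_Q = 0.944 − (-5.956) = 6.901; smaller M is more luminous → Star Q.
L ratio = 10^(0.4 |ΔM|) = 10^2.760 = 575.7

Star Q is more luminous, by a factor of 576.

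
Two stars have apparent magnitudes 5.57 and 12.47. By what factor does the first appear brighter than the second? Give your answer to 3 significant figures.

575

Magnitude difference = -6.90
Flux ratio = 10^(−0.4 Δm) = 10^(−0.4 × -6.90) = 10^2.760 = 575.4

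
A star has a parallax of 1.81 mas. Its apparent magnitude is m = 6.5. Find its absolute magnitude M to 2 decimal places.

p = 1.81 mas = 1.81×10^-3″ → d = 1/p = 552.5 pc
5 log₁₀(d/10 pc) = 5 log₁₀(552.5) − 5 = 8.712
M = m − 5 log₁₀(d/10) = 6.5 − 8.712 = -2.212

M ≈ -2.21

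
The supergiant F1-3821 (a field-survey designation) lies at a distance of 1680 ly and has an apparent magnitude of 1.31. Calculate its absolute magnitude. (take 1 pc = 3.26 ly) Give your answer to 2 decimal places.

M ≈ -7.25

d = 1680 ly / 3.26 = 515.3 pc
5 log₁₀(d/10 pc) = 5 log₁₀(515.3) − 5 = 8.560
M = m − 5 log₁₀(d/10) = 1.31 − 8.560 = -7.250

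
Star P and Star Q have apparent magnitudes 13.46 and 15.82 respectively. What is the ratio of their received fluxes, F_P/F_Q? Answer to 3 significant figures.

F_P/F_Q ≈ 8.79

Δm = 13.46 − (15.82) = -2.36
Flux ratio = 10^(−0.4 Δm) = 10^(−0.4 × -2.36) = 10^0.944 = 8.790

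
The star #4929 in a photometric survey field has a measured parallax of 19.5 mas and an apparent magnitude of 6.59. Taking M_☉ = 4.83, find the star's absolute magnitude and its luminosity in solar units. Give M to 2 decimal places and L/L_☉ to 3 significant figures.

M ≈ 3.04; L/L_☉ ≈ 5.20

d = 1/p = 1000/19.5 mas = 51.28 pc
M = m − 5 log₁₀ d + 5 = 6.59 − 5·1.7100 + 5 = 3.040
M − M_☉ = 3.040 − 4.83 = -1.790
L/L_☉ = 10^(−0.4 × -1.790) = 5.199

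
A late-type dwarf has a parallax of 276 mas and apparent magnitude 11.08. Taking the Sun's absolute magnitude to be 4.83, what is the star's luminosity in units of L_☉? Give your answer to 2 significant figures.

d = 1/p = 1000/276 mas = 3.623 pc
M = m − 5 log₁₀ d + 5 = 11.08 − 5·0.5591 + 5 = 13.285
M − M_☉ = 13.285 − 4.83 = 8.455
L/L_☉ = 10^(−0.4 × 8.455) = 4.151×10^-4

L/L_☉ ≈ 4.2×10^-4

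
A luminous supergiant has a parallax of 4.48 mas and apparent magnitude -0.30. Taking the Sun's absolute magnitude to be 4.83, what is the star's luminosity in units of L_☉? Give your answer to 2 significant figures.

d = 1/p = 1000/4.48 mas = 223.2 pc
M = m − 5 log₁₀ d + 5 = -0.30 − 5·2.3487 + 5 = -7.044
M − M_☉ = -7.044 − 4.83 = -11.874
L/L_☉ = 10^(−0.4 × -11.874) = 56160

L/L_☉ ≈ 56000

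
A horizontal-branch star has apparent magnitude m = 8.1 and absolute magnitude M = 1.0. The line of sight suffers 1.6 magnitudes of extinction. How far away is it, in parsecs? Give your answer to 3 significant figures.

m − M = 5 log₁₀(d/10 pc) + A  ⇒  8.1 − (1.0) − 1.6 = 5 log₁₀(d/10)
5.500 = 5 log₁₀(d/10)
log₁₀ d = (m − M − A)/5 + 1 = 2.1000
d = 10^2.1000 = 125.9 pc

d ≈ 126 pc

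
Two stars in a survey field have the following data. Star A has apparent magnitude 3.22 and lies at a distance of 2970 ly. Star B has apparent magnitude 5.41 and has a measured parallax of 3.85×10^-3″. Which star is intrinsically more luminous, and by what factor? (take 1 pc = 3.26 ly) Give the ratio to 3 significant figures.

Star A is more luminous, by a factor of 92.5.

Star A: d = 2970 ly / 3.26 = 911.0 pc
Star A: M = m − 5 log₁₀ d + 5 = 3.22 − 5·2.9595 + 5 = -6.578
Star B: d = 1/p = 1/3.85×10^-3″ = 259.7 pc
Star B: M = m − 5 log₁₀ d + 5 = 5.41 − 5·2.4145 + 5 = -1.663
ΔM = M_A − M_B = -6.578 − (-1.663) = -4.915; smaller M is more luminous → Star A.
L ratio = 10^(0.4 |ΔM|) = 10^1.966 = 92.47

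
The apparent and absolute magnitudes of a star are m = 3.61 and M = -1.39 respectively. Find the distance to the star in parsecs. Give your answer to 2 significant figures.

μ = m − M = 5.000
m − M = 5 log₁₀ d − 5
log₁₀ d = (m − M)/5 + 1 = 2.0000
d = 10^2.0000 = 100.0 pc

d ≈ 100 pc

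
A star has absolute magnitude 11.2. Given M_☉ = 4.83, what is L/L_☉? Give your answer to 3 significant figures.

L/L_☉ ≈ 2.83×10^-3

M − M_☉ = 11.2 − 4.83 = 6.370
L/L_☉ = 10^(−0.4 (M − M_☉)) = 10^-2.548 = 2.831×10^-3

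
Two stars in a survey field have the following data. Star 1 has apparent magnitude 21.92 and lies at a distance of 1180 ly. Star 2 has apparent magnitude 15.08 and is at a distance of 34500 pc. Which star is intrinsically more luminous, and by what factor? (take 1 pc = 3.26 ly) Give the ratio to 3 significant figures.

Star 1: d = 1180 ly / 3.26 = 362.0 pc
Star 1: M = m − 5 log₁₀ d + 5 = 21.92 − 5·2.5587 + 5 = 14.127
Star 2: M = m − 5 log₁₀ d + 5 = 15.08 − 5·4.5378 + 5 = -2.609
ΔM = M_1 − M_2 = 14.127 − (-2.609) = 16.736; smaller M is more luminous → Star 2.
L ratio = 10^(0.4 |ΔM|) = 10^6.694 = 4.947×10^6

Star 2 is more luminous, by a factor of 4.95×10^6.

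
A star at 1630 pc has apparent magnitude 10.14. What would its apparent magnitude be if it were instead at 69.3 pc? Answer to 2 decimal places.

Flux ∝ 1/d², so Δm = 5 log₁₀(d₂/d₁) = 5 log₁₀(69.3/1630) = -6.857
m₂ = m₁ + Δm = 10.14 + (-6.857) = 3.283

m ≈ 3.28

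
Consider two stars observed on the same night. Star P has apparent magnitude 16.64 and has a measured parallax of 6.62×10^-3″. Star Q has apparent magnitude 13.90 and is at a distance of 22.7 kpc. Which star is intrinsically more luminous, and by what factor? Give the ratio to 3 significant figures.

Star Q is more luminous, by a factor of 282000.

Star P: d = 1/p = 1/6.62×10^-3″ = 151.1 pc
Star P: M = m − 5 log₁₀ d + 5 = 16.64 − 5·2.1791 + 5 = 10.744
Star Q: d = 22.7 kpc = 22700 pc
Star Q: M = m − 5 log₁₀ d + 5 = 13.90 − 5·4.3560 + 5 = -2.880
ΔM = M_P − M_Q = 10.744 − (-2.880) = 13.624; smaller M is more luminous → Star Q.
L ratio = 10^(0.4 |ΔM|) = 10^5.450 = 281700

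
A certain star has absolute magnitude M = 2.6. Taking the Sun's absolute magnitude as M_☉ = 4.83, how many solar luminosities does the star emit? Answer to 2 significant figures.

L/L_☉ ≈ 7.8

M − M_☉ = 2.6 − 4.83 = -2.230
L/L_☉ = 10^(−0.4 (M − M_☉)) = 10^0.892 = 7.798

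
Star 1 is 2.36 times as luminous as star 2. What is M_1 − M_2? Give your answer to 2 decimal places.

Pogson: ΔM = −2.5 log₁₀(ratio) = −2.5 log₁₀(2.36) = −2.5 × 0.3729 = -0.932
Star 1 is brighter, so it has the smaller magnitude: the difference is negative.

M_1 − M_2 ≈ -0.93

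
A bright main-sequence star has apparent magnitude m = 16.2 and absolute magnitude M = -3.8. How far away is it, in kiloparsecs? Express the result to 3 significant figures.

Distance modulus: m − M = 16.2 − (-3.8) = 20.000
m − M = 5 log₁₀ d − 5
log₁₀ d = (m − M)/5 + 1 = 5.0000
d = 10^5.0000 = 100000 pc
= 100.0 kpc

d ≈ 100 kpc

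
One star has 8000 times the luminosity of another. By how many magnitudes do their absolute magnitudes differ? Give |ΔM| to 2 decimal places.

Pogson: ΔM = −2.5 log₁₀(ratio) = −2.5 log₁₀(8000) = −2.5 × 3.9031 = -9.758

|ΔM| ≈ 9.76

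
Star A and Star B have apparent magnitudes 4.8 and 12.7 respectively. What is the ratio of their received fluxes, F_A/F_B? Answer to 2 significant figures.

F_A/F_B ≈ 1400

Magnitude difference = -7.9
Flux ratio = 10^(−0.4 Δm) = 10^(−0.4 × -7.9) = 10^3.160 = 1445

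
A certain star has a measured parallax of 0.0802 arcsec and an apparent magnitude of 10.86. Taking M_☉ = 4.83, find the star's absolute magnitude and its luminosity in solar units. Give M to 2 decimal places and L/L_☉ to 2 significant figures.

M ≈ 10.38; L/L_☉ ≈ 6.0×10^-3

d = 1/p = 1/0.0802″ = 12.47 pc
M = m − 5 log₁₀ d + 5 = 10.86 − 5·1.0958 + 5 = 10.381
M − M_☉ = 10.381 − 4.83 = 5.551
L/L_☉ = 10^(−0.4 × 5.551) = 6.021×10^-3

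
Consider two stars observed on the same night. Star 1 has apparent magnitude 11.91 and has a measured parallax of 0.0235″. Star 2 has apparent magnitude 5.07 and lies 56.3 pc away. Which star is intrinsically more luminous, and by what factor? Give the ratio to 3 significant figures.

Star 2 is more luminous, by a factor of 953.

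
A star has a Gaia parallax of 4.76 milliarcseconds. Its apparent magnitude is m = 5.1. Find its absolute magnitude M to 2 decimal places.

M ≈ -1.51

p = 4.76 mas = 4.76×10^-3″ → d = 1/p = 210.1 pc
5 log₁₀(d/10 pc) = 5 log₁₀(210.1) − 5 = 6.612
M = m − 5 log₁₀(d/10) = 5.1 − 6.612 = -1.512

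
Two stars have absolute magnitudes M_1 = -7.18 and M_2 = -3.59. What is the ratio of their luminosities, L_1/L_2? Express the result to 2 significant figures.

L_1/L_2 ≈ 27

ΔM = M_1 − M_2 = -3.59
L_1/L_2 = 10^(−0.4 ΔM) = 10^1.436 = 27.29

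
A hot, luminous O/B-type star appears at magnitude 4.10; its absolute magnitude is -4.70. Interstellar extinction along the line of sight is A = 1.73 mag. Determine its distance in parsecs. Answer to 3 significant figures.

m − M = 5 log₁₀(d/10 pc) + A  ⇒  4.10 − (-4.70) − 1.73 = 5 log₁₀(d/10)
7.070 = 5 log₁₀(d/10)
log₁₀ d = (m − M − A)/5 + 1 = 2.4140
d = 10^2.4140 = 259.4 pc

d ≈ 259 pc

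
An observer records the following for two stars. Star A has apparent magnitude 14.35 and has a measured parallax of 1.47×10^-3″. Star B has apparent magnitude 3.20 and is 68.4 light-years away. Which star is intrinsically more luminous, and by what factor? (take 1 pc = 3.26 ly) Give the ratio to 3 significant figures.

Star B is more luminous, by a factor of 27.4.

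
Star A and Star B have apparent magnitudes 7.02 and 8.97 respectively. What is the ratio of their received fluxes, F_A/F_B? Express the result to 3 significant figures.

F_A/F_B ≈ 6.03

Δm = 7.02 − (8.97) = -1.95
Flux ratio = 10^(−0.4 Δm) = 10^(−0.4 × -1.95) = 10^0.780 = 6.026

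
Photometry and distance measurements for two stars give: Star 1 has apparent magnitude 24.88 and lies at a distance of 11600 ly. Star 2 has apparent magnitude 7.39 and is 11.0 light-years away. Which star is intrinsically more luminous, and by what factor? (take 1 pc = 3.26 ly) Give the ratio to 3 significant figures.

Star 1: d = 11600 ly / 3.26 = 3558 pc
Star 1: M = m − 5 log₁₀ d + 5 = 24.88 − 5·3.5512 + 5 = 12.124
Star 2: d = 11.0 ly / 3.26 = 3.374 pc
Star 2: M = m − 5 log₁₀ d + 5 = 7.39 − 5·0.5282 + 5 = 9.749
ΔM = M_1 − M_2 = 12.124 − (9.749) = 2.375; smaller M is more luminous → Star 2.
L ratio = 10^(0.4 |ΔM|) = 10^0.950 = 8.910

Star 2 is more luminous, by a factor of 8.91.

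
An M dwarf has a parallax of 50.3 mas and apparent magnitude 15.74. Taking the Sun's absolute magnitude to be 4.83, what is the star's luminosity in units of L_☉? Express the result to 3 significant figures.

d = 1/p = 1000/50.3 mas = 19.88 pc
M = m − 5 log₁₀ d + 5 = 15.74 − 5·1.2984 + 5 = 14.248
M − M_☉ = 14.248 − 4.83 = 9.418
L/L_☉ = 10^(−0.4 × 9.418) = 1.709×10^-4

L/L_☉ ≈ 1.71×10^-4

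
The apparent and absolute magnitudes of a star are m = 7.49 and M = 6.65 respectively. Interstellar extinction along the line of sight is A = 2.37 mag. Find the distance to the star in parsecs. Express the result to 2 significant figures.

d ≈ 4.9 pc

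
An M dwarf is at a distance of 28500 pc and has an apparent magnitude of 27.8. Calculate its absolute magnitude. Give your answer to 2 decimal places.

M ≈ 10.53

5 log₁₀(d/10 pc) = 5 log₁₀(28500) − 5 = 17.274
M = m − 5 log₁₀(d/10) = 27.8 − 17.274 = 10.526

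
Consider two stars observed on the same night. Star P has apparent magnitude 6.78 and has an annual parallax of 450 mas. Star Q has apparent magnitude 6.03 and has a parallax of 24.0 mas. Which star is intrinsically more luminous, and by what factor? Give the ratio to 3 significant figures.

Star Q is more luminous, by a factor of 701.

Star P: p = 450 mas = 0.450″ → d = 1/p = 2.222 pc
Star P: M = m − 5 log₁₀ d + 5 = 6.78 − 5·0.3468 + 5 = 10.046
Star Q: p = 24.0 mas = 0.0240″ → d = 1/p = 41.67 pc
Star Q: M = m − 5 log₁₀ d + 5 = 6.03 − 5·1.6198 + 5 = 2.931
ΔM = M_P − M_Q = 10.046 − (2.931) = 7.115; smaller M is more luminous → Star Q.
L ratio = 10^(0.4 |ΔM|) = 10^2.846 = 701.5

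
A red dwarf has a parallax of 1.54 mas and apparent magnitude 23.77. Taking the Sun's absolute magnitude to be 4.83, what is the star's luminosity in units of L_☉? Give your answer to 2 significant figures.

L/L_☉ ≈ 1.1×10^-4

d = 1/p = 1000/1.54 mas = 649.4 pc
M = m − 5 log₁₀ d + 5 = 23.77 − 5·2.8125 + 5 = 14.708
M − M_☉ = 14.708 − 4.83 = 9.878
L/L_☉ = 10^(−0.4 × 9.878) = 1.119×10^-4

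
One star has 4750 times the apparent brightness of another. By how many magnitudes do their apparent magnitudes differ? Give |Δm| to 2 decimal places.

|Δm| ≈ 9.19

Pogson: Δm = −2.5 log₁₀(ratio) = −2.5 log₁₀(4750) = −2.5 × 3.6767 = -9.192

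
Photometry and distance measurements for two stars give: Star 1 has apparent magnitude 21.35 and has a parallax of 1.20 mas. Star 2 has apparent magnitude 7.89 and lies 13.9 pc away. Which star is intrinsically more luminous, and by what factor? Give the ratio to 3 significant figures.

Star 1: p = 1.20 mas = 1.20×10^-3″ → d = 1/p = 833.3 pc
Star 1: M = m − 5 log₁₀ d + 5 = 21.35 − 5·2.9208 + 5 = 11.746
Star 2: M = m − 5 log₁₀ d + 5 = 7.89 − 5·1.1430 + 5 = 7.175
ΔM = M_1 − M_2 = 11.746 − (7.175) = 4.571; smaller M is more luminous → Star 2.
L ratio = 10^(0.4 |ΔM|) = 10^1.828 = 67.36

Star 2 is more luminous, by a factor of 67.4.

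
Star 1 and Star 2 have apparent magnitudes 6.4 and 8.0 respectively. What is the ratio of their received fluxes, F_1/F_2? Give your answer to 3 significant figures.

F_1/F_2 ≈ 4.37

Δm = 6.4 − (8.0) = -1.6
Flux ratio = 10^(−0.4 Δm) = 10^(−0.4 × -1.6) = 10^0.640 = 4.365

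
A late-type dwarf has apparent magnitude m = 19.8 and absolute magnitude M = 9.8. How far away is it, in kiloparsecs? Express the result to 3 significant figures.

Distance modulus: m − M = 19.8 − (9.8) = 10.000
m − M = 5 log₁₀ d − 5
log₁₀ d = (m − M)/5 + 1 = 3.0000
d = 10^3.0000 = 1000 pc
= 1.000 kpc

d ≈ 1.00 kpc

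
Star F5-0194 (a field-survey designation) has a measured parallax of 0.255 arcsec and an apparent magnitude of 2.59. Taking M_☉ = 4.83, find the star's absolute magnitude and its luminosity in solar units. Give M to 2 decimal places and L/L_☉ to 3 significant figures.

d = 1/p = 1/0.255″ = 3.922 pc
M = m − 5 log₁₀ d + 5 = 2.59 − 5·0.5935 + 5 = 4.623
M − M_☉ = 4.623 − 4.83 = -0.207
L/L_☉ = 10^(−0.4 × -0.207) = 1.210

M ≈ 4.62; L/L_☉ ≈ 1.21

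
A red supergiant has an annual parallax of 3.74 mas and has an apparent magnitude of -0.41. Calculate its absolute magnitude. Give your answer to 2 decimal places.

M ≈ -7.55

p = 3.74 mas = 3.74×10^-3″ → d = 1/p = 267.4 pc
5 log₁₀(d/10 pc) = 5 log₁₀(267.4) − 5 = 7.136
M = m − 5 log₁₀(d/10) = -0.41 − 7.136 = -7.546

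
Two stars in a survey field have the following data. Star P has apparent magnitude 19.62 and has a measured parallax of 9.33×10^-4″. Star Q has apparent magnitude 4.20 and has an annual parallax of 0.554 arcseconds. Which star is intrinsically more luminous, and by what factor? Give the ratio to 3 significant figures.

Star Q is more luminous, by a factor of 4.18.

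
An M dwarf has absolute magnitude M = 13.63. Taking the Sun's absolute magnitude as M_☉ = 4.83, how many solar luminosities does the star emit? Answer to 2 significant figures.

M − M_☉ = 13.63 − 4.83 = 8.800
L/L_☉ = 10^(−0.4 (M − M_☉)) = 10^-3.520 = 3.020×10^-4

L/L_☉ ≈ 3.0×10^-4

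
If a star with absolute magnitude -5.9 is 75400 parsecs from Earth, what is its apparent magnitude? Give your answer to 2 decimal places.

m ≈ 13.49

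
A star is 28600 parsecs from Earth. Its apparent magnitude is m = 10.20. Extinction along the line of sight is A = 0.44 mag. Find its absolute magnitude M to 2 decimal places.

M ≈ -7.52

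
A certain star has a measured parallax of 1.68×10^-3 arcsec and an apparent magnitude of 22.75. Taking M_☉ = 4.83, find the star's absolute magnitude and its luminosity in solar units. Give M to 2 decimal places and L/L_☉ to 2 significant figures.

d = 1/p = 1/1.68×10^-3″ = 595.2 pc
M = m − 5 log₁₀ d + 5 = 22.75 − 5·2.7747 + 5 = 13.877
M − M_☉ = 13.877 − 4.83 = 9.047
L/L_☉ = 10^(−0.4 × 9.047) = 2.406×10^-4

M ≈ 13.88; L/L_☉ ≈ 2.4×10^-4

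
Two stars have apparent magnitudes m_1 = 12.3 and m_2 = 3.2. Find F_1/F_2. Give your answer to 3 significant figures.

F_1/F_2 ≈ 2.29×10^-4

Magnitude difference = 9.1
Flux ratio = 10^(−0.4 Δm) = 10^(−0.4 × 9.1) = 10^-3.640 = 2.291×10^-4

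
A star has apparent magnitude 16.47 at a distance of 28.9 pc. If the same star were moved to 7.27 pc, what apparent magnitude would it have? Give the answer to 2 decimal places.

m ≈ 13.47

Flux ∝ 1/d², so Δm = 5 log₁₀(d₂/d₁) = 5 log₁₀(7.27/28.9) = -2.997
m₂ = m₁ + Δm = 16.47 + (-2.997) = 13.473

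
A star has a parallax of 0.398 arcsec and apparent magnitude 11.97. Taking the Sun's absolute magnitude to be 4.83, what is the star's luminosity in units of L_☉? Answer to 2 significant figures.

L/L_☉ ≈ 8.8×10^-5

d = 1/p = 1/0.398″ = 2.513 pc
M = m − 5 log₁₀ d + 5 = 11.97 − 5·0.4001 + 5 = 14.969
M − M_☉ = 14.969 − 4.83 = 10.139
L/L_☉ = 10^(−0.4 × 10.139) = 8.795×10^-5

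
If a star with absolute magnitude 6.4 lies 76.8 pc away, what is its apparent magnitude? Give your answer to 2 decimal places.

m ≈ 10.83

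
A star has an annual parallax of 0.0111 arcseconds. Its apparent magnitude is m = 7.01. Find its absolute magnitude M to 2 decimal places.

d = 1/p = 1/0.0111″ = 90.09 pc
5 log₁₀(d/10 pc) = 5 log₁₀(90.09) − 5 = 4.773
M = m − 5 log₁₀(d/10) = 7.01 − 4.773 = 2.237

M ≈ 2.24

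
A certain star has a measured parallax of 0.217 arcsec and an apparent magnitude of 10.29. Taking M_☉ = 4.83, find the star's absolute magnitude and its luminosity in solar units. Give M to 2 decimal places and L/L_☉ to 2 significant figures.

d = 1/p = 1/0.217″ = 4.608 pc
M = m − 5 log₁₀ d + 5 = 10.29 − 5·0.6635 + 5 = 11.972
M − M_☉ = 11.972 − 4.83 = 7.142
L/L_☉ = 10^(−0.4 × 7.142) = 1.390×10^-3

M ≈ 11.97; L/L_☉ ≈ 1.4×10^-3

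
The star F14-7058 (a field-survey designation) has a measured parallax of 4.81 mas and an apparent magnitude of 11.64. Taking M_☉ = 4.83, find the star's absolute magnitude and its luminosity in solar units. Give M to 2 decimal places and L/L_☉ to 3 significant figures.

M ≈ 5.05; L/L_☉ ≈ 0.816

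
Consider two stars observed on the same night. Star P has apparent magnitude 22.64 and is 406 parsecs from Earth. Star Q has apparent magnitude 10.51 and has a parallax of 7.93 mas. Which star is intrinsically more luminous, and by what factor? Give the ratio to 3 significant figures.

Star Q is more luminous, by a factor of 6860.

Star P: M = m − 5 log₁₀ d + 5 = 22.64 − 5·2.6085 + 5 = 14.597
Star Q: p = 7.93 mas = 7.93×10^-3″ → d = 1/p = 126.1 pc
Star Q: M = m − 5 log₁₀ d + 5 = 10.51 − 5·2.1007 + 5 = 5.006
ΔM = M_P − M_Q = 14.597 − (5.006) = 9.591; smaller M is more luminous → Star Q.
L ratio = 10^(0.4 |ΔM|) = 10^3.836 = 6861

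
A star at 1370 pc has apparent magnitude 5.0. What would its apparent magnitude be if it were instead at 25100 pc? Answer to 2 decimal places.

Flux ∝ 1/d², so Δm = 5 log₁₀(d₂/d₁) = 5 log₁₀(25100/1370) = 6.315
m₂ = m₁ + Δm = 5.0 + (6.315) = 11.315

m ≈ 11.31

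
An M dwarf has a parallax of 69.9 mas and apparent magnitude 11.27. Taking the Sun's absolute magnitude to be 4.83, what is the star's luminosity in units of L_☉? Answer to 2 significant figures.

d = 1/p = 1000/69.9 mas = 14.31 pc
M = m − 5 log₁₀ d + 5 = 11.27 − 5·1.1555 + 5 = 10.492
M − M_☉ = 10.492 − 4.83 = 5.662
L/L_☉ = 10^(−0.4 × 5.662) = 5.433×10^-3

L/L_☉ ≈ 5.4×10^-3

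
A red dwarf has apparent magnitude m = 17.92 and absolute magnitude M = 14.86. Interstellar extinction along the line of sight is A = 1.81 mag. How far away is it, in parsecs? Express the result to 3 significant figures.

m − M = 5 log₁₀(d/10 pc) + A  ⇒  17.92 − (14.86) − 1.81 = 5 log₁₀(d/10)
1.250 = 5 log₁₀(d/10)
log₁₀ d = (m − M − A)/5 + 1 = 1.2500
d = 10^1.2500 = 17.78 pc

d ≈ 17.8 pc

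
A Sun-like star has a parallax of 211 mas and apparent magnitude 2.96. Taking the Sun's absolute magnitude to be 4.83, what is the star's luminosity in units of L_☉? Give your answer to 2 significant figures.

L/L_☉ ≈ 1.3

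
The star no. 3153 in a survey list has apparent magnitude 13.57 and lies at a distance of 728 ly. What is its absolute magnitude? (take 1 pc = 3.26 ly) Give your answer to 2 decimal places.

M ≈ 6.83

d = 728 ly / 3.26 = 223.3 pc
5 log₁₀(d/10 pc) = 5 log₁₀(223.3) − 5 = 6.745
M = m − 5 log₁₀(d/10) = 13.57 − 6.745 = 6.825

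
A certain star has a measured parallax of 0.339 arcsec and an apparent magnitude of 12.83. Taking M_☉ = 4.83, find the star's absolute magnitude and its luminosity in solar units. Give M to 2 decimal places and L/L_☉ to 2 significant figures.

d = 1/p = 1/0.339″ = 2.950 pc
M = m − 5 log₁₀ d + 5 = 12.83 − 5·0.4698 + 5 = 15.481
M − M_☉ = 15.481 − 4.83 = 10.651
L/L_☉ = 10^(−0.4 × 10.651) = 5.490×10^-5

M ≈ 15.48; L/L_☉ ≈ 5.5×10^-5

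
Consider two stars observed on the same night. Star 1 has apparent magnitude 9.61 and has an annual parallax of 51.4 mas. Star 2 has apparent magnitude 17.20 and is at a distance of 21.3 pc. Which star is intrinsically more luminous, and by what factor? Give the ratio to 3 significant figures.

Star 1 is more luminous, by a factor of 906.

Star 1: p = 51.4 mas = 0.0514″ → d = 1/p = 19.46 pc
Star 1: M = m − 5 log₁₀ d + 5 = 9.61 − 5·1.2890 + 5 = 8.165
Star 2: M = m − 5 log₁₀ d + 5 = 17.20 − 5·1.3284 + 5 = 15.558
ΔM = M_1 − M_2 = 8.165 − (15.558) = -7.393; smaller M is more luminous → Star 1.
L ratio = 10^(0.4 |ΔM|) = 10^2.957 = 906.4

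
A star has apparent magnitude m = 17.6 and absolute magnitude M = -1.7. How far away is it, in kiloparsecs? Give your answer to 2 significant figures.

d ≈ 72 kpc

Distance modulus: m − M = 17.6 − (-1.7) = 19.300
m − M = 5 log₁₀ d − 5
log₁₀ d = (m − M)/5 + 1 = 4.8600
d = 10^4.8600 = 72440 pc
= 72.44 kpc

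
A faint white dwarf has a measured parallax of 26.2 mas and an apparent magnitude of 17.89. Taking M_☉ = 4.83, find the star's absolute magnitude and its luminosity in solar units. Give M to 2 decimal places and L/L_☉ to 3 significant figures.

d = 1/p = 1000/26.2 mas = 38.17 pc
M = m − 5 log₁₀ d + 5 = 17.89 − 5·1.5817 + 5 = 14.982
M − M_☉ = 14.982 − 4.83 = 10.152
L/L_☉ = 10^(−0.4 × 10.152) = 8.698×10^-5

M ≈ 14.98; L/L_☉ ≈ 8.70×10^-5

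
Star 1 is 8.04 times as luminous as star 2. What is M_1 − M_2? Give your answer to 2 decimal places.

Pogson: ΔM = −2.5 log₁₀(ratio) = −2.5 log₁₀(8.04) = −2.5 × 0.9053 = -2.263
Star 1 is brighter, so it has the smaller magnitude: the difference is negative.

M_1 − M_2 ≈ -2.26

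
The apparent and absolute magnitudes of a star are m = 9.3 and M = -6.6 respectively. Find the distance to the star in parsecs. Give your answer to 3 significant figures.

d ≈ 15100 pc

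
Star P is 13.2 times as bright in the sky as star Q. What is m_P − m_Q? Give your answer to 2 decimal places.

m_P − m_Q ≈ -2.80

Pogson: Δm = −2.5 log₁₀(ratio) = −2.5 log₁₀(13.2) = −2.5 × 1.1206 = -2.801
Star P is brighter, so it has the smaller magnitude: the difference is negative.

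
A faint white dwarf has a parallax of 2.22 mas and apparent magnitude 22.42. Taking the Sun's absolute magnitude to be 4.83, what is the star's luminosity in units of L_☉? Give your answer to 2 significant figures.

L/L_☉ ≈ 1.9×10^-4

d = 1/p = 1000/2.22 mas = 450.5 pc
M = m − 5 log₁₀ d + 5 = 22.42 − 5·2.6536 + 5 = 14.152
M − M_☉ = 14.152 − 4.83 = 9.322
L/L_☉ = 10^(−0.4 × 9.322) = 1.868×10^-4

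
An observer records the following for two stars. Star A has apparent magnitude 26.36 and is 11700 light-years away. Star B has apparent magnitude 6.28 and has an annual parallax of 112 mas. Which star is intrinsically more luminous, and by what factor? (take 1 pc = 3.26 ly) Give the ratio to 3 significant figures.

Star B is more luminous, by a factor of 666.

Star A: d = 11700 ly / 3.26 = 3589 pc
Star A: M = m − 5 log₁₀ d + 5 = 26.36 − 5·3.5550 + 5 = 13.585
Star B: p = 112 mas = 0.112″ → d = 1/p = 8.929 pc
Star B: M = m − 5 log₁₀ d + 5 = 6.28 − 5·0.9508 + 5 = 6.526
ΔM = M_A − M_B = 13.585 − (6.526) = 7.059; smaller M is more luminous → Star B.
L ratio = 10^(0.4 |ΔM|) = 10^2.824 = 666.2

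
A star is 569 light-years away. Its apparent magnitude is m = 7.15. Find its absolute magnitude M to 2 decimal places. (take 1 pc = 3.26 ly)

d = 569 ly / 3.26 = 174.5 pc
5 log₁₀(d/10 pc) = 5 log₁₀(174.5) − 5 = 6.209
M = m − 5 log₁₀(d/10) = 7.15 − 6.209 = 0.941

M ≈ 0.94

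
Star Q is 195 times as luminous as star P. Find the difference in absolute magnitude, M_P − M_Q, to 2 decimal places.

Pogson: ΔM = −2.5 log₁₀(ratio) = −2.5 log₁₀(195) = −2.5 × 2.2900 = -5.725
Star Q is brighter so has the smaller magnitude: M_P − M_Q is positive.

M_P − M_Q ≈ 5.73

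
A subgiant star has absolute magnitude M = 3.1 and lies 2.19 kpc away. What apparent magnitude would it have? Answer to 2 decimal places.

m ≈ 14.80

d = 2.19 kpc = 2190 pc
m = M + 5 log₁₀ d − 5 = 3.1 + 5·3.3404 − 5 = 14.802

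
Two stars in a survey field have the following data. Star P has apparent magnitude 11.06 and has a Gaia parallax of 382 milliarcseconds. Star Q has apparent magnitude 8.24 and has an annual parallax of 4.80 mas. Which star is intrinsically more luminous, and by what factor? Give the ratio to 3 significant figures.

Star Q is more luminous, by a factor of 85000.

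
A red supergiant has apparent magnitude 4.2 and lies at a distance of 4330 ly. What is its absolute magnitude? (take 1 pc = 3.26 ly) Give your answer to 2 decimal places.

M ≈ -6.42

d = 4330 ly / 3.26 = 1328 pc
5 log₁₀(d/10 pc) = 5 log₁₀(1328) − 5 = 10.616
M = m − 5 log₁₀(d/10) = 4.2 − 10.616 = -6.416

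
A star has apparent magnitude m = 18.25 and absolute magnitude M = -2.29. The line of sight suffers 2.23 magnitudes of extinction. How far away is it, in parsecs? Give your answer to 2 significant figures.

m − M = 5 log₁₀(d/10 pc) + A  ⇒  18.25 − (-2.29) − 2.23 = 5 log₁₀(d/10)
18.310 = 5 log₁₀(d/10)
log₁₀ d = (m − M − A)/5 + 1 = 4.6620
d = 10^4.6620 = 45920 pc

d ≈ 46000 pc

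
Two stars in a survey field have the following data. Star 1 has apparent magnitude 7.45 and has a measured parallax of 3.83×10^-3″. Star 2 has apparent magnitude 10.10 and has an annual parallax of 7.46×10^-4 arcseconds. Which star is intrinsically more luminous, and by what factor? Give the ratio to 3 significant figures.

Star 2 is more luminous, by a factor of 2.30.

Star 1: d = 1/p = 1/3.83×10^-3″ = 261.1 pc
Star 1: M = m − 5 log₁₀ d + 5 = 7.45 − 5·2.4168 + 5 = 0.366
Star 2: d = 1/p = 1/7.46×10^-4″ = 1340 pc
Star 2: M = m − 5 log₁₀ d + 5 = 10.10 − 5·3.1273 + 5 = -0.536
ΔM = M_1 − M_2 = 0.366 − (-0.536) = 0.902; smaller M is more luminous → Star 2.
L ratio = 10^(0.4 |ΔM|) = 10^0.361 = 2.296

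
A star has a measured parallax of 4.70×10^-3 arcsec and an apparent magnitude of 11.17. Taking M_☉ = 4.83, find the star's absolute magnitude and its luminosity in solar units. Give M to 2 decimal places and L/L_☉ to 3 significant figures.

d = 1/p = 1/4.70×10^-3″ = 212.8 pc
M = m − 5 log₁₀ d + 5 = 11.17 − 5·2.3279 + 5 = 4.530
M − M_☉ = 4.530 − 4.83 = -0.300
L/L_☉ = 10^(−0.4 × -0.300) = 1.318

M ≈ 4.53; L/L_☉ ≈ 1.32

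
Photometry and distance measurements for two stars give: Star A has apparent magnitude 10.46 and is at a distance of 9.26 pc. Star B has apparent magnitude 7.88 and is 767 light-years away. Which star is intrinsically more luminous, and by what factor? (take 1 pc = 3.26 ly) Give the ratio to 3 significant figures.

Star A: M = m − 5 log₁₀ d + 5 = 10.46 − 5·0.9666 + 5 = 10.627
Star B: d = 767 ly / 3.26 = 235.3 pc
Star B: M = m − 5 log₁₀ d + 5 = 7.88 − 5·2.3716 + 5 = 1.022
ΔM = M_A − M_B = 10.627 − (1.022) = 9.605; smaller M is more luminous → Star B.
L ratio = 10^(0.4 |ΔM|) = 10^3.842 = 6949

Star B is more luminous, by a factor of 6950.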